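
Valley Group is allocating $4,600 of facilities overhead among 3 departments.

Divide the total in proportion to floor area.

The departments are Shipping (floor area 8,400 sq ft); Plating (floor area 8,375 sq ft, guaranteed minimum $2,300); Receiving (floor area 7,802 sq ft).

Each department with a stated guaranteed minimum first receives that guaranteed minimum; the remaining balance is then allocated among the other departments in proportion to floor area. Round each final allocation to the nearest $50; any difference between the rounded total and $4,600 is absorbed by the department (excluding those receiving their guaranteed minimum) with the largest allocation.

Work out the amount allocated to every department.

Shipping: $1,200 · Plating: $2,300 · Receiving: $1,100

Fund the minimums — Plating $2,300. Residual $2,300.
Residual split over remaining floor area 16,202: Shipping 1,192.45 → $1,200; Receiving 1,107.55 → $1,100.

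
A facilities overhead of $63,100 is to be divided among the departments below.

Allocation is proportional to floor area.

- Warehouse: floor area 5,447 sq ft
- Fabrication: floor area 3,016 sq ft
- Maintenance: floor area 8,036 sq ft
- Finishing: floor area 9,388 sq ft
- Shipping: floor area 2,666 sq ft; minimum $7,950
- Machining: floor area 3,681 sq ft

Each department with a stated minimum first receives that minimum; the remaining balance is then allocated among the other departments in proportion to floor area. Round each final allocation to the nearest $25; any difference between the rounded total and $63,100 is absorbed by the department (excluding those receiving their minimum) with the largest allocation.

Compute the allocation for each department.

Warehouse: $10,150 | Fabrication: $5,625 | Maintenance: $15,000 | Finishing: $17,500 | Shipping: $7,950 | Machining: $6,875

Fund the minimums — Shipping $7,950. Balance $55,150.
Balance split over remaining floor area 29,568: Warehouse 10,159.70 → $10,150; Fabrication 5,625.42 → $5,625; Maintenance 14,988.68 → $15,000; Finishing 17,510.42 → $17,500; Machining 6,865.77 → $6,875.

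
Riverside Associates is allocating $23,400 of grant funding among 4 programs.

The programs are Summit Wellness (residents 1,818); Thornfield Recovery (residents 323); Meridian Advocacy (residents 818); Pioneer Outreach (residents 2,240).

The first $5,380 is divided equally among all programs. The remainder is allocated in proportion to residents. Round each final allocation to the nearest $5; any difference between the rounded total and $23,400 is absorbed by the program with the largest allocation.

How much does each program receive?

Summit Wellness: $7,645 · Thornfield Recovery: $2,465 · Meridian Advocacy: $4,180 · Pioneer Outreach: $9,110

Equal tier: $5,380 ÷ 4 = $1,345 apiece.
Remainder $18,020 by residents (total 5,199): Summit Wellness 6,301.28 → $6,300; Thornfield Recovery 1,119.53 → $1,120; Meridian Advocacy 2,835.23 → $2,835; Pioneer Outreach 7,763.95 → $7,765.
Totals: Summit Wellness $1,345 + $6,300 = $7,645; Thornfield Recovery $1,345 + $1,120 = $2,465; Meridian Advocacy $1,345 + $2,835 = $4,180; Pioneer Outreach $1,345 + $7,765 = $9,110.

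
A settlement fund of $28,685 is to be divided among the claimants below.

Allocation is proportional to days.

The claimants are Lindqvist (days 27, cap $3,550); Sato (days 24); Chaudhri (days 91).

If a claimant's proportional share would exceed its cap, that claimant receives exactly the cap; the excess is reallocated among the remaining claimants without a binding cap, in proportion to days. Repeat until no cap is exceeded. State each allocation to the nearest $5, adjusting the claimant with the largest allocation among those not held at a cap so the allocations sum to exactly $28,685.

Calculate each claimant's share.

Lindqvist: $3,550 | Sato: $5,245 | Chaudhri: $19,890

Combined days = 142.
Unconstrained shares: Lindqvist 5,454.19; Sato 4,848.17; Chaudhri 18,382.64.
Cap binds for Lindqvist ($3,550); remaining pool $25,135 reallocated over remaining days 115.
Shares after redistribution: Sato 5,245.57 → $5,245; Chaudhri 19,889.43 → $19,890.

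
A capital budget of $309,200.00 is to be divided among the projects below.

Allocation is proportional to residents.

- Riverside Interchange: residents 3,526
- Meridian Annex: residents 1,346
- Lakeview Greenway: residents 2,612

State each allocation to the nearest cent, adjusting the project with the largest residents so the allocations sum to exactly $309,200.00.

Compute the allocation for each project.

Combined residents = 3,526 + 1,346 + 2,612 = 7,484.
Unrounded shares: Riverside Interchange 145,676.0021; Meridian Annex 55,609.7274; Lakeview Greenway 107,914.2704.
At nearest cent: Riverside Interchange $145,676.00; Meridian Annex $55,609.73; Lakeview Greenway $107,914.27. Sum = $309,200.00.
No rounding difference to absorb.

Riverside Interchange: $145,676.00 · Meridian Annex: $55,609.73 · Lakeview Greenway: $107,914.27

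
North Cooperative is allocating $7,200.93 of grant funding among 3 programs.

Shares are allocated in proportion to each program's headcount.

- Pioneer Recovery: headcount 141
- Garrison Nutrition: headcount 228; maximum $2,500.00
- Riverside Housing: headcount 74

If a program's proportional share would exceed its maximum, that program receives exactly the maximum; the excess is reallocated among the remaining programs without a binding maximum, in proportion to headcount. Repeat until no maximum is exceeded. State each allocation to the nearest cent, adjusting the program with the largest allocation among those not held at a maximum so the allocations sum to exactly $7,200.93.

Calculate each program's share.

Combined headcount = 443.
Unconstrained shares: Pioneer Recovery 2,291.9439; Garrison Nutrition 3,706.1220; Riverside Housing 1,202.8642.
Capped: Garrison Nutrition ($2,500.00); balance $4,700.93 reallocated over remaining headcount 215.
Remaining shares: Pioneer Recovery 3,082.9355 → $3,082.94; Riverside Housing 1,617.9945 → $1,617.99.

Pioneer Recovery: $3,082.94 · Garrison Nutrition: $2,500.00 · Riverside Housing: $1,617.99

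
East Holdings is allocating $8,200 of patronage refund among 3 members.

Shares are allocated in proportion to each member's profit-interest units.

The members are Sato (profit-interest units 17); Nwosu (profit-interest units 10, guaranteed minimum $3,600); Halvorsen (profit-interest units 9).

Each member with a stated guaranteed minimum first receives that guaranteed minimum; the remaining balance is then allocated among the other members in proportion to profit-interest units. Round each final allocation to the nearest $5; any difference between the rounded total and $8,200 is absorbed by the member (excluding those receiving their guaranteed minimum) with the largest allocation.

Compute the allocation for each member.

Fund the minimums — Nwosu $3,600. Balance $4,600.
Balance split over remaining profit-interest units 26: Sato 3,007.69 → $3,010; Halvorsen 1,592.31 → $1,590.

Sato: $3,010 | Nwosu: $3,600 | Halvorsen: $1,590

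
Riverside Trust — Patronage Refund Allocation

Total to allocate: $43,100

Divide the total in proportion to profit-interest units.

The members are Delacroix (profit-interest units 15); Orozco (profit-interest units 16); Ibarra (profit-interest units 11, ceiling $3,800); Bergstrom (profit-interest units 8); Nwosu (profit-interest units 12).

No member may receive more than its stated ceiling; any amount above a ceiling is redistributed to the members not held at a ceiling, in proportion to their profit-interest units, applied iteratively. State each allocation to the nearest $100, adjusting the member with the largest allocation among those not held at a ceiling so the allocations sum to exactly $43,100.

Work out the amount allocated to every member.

Delacroix: $11,600; Orozco: $12,300; Ibarra: $3,800; Bergstrom: $6,200; Nwosu: $9,200

Combined profit-interest units = 62.
Unconstrained shares: Delacroix 10,427.42; Orozco 11,122.58; Ibarra 7,646.77; Bergstrom 5,561.29; Nwosu 8,341.94.
Capped: Ibarra ($3,800); balance $39,300 reallocated over remaining profit-interest units 51.
Remaining shares: Delacroix 11,558.82 → $11,600; Orozco 12,329.41 → $12,300; Bergstrom 6,164.71 → $6,200; Nwosu 9,247.06 → $9,200.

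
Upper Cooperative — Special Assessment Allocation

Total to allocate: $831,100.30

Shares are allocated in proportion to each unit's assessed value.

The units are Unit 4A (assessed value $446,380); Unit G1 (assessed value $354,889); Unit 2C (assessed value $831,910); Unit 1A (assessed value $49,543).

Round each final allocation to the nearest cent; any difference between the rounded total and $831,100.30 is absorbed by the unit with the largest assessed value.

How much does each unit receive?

Unit 4A: $220,468.12; Unit G1: $175,280.50; Unit 2C: $410,882.28; Unit 1A: $24,469.40

Sum of assessed value: 446,380 + 354,889 + 831,910 + 49,543 = 1,682,722.
Pro-rata amounts: Unit 4A 220,468.1177; Unit G1 175,280.5005; Unit 2C 410,882.2792; Unit 1A 24,469.4026.
At nearest cent: Unit 4A $220,468.12; Unit G1 $175,280.50; Unit 2C $410,882.28; Unit 1A $24,469.40. Sum = $831,100.30.
No rounding difference to absorb.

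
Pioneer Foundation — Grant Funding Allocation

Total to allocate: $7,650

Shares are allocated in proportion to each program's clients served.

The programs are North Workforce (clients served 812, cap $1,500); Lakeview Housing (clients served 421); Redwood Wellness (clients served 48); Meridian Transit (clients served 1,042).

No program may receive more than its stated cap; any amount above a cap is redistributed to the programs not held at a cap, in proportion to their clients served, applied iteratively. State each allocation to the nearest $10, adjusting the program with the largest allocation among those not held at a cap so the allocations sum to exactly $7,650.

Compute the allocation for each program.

Combined clients served = 2,323.
Unconstrained shares: North Workforce 2,674.04; Lakeview Housing 1,386.42; Redwood Wellness 158.07; Meridian Transit 3,431.47.
Capped: North Workforce ($1,500); residual $6,150 reallocated over remaining clients served 1,511.
Redistributed shares: Lakeview Housing 1,713.53 → $1,710; Redwood Wellness 195.37 → $200; Meridian Transit 4,241.10 → $4,240.

North Workforce: $1,500 | Lakeview Housing: $1,710 | Redwood Wellness: $200 | Meridian Transit: $4,240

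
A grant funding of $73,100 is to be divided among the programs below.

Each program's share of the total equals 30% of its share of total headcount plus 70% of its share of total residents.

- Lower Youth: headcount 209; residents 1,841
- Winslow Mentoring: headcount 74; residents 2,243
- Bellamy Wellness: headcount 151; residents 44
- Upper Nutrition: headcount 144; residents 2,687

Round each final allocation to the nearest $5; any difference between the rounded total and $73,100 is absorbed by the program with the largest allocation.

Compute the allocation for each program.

Lower Youth: $21,755 · Winslow Mentoring: $19,650 · Bellamy Wellness: $6,060 · Upper Nutrition: $25,635

Headcount total 578; residents total 6,815.
Blended shares (30% headcount + 70% residents): Lower Youth 0.2976; Winslow Mentoring 0.2688; Bellamy Wellness 0.0829; Upper Nutrition 0.3507.
Unrounded shares: Lower Youth 21,752.74; Winslow Mentoring 19,649.07; Bellamy Wellness 6,059.49; Upper Nutrition 25,638.70.
At nearest $5: Lower Youth $21,755; Winslow Mentoring $19,650; Bellamy Wellness $6,060; Upper Nutrition $25,640. Sum = $73,105.
Difference $73,100 − $73,105 = −$5 applied to largest allocation (Upper Nutrition): Upper Nutrition becomes $25,635.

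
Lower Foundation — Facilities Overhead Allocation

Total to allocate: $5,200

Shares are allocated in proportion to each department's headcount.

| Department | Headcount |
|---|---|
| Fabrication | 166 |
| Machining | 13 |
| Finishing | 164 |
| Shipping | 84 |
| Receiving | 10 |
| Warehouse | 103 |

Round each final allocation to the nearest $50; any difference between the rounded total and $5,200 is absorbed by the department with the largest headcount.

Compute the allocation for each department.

Sum of headcount: 540.
Unrounded shares: Fabrication 166/540 × $5,200 = 1,598.52; Machining 13/540 × $5,200 = 125.19; Finishing 164/540 × $5,200 = 1,579.26; Shipping 84/540 × $5,200 = 808.89; Receiving 10/540 × $5,200 = 96.30; Warehouse 103/540 × $5,200 = 991.85.
Rounded to nearest $50: Fabrication $1,600; Machining $150; Finishing $1,600; Shipping $800; Receiving $100; Warehouse $1,000. Sum = $5,250.
Difference $5,200 − $5,250 = −$50 applied to largest headcount (Fabrication): Fabrication becomes $1,550.

Fabrication: $1,550 | Machining: $150 | Finishing: $1,600 | Shipping: $800 | Receiving: $100 | Warehouse: $1,000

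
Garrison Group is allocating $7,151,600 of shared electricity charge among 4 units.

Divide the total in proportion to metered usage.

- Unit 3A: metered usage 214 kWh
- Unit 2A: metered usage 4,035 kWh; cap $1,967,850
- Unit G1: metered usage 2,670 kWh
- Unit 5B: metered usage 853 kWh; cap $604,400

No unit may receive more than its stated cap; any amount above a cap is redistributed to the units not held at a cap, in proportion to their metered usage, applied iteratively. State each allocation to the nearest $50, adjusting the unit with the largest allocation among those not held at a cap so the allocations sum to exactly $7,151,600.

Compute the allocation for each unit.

Metered usage total: 7,772.
Proportional shares (ignoring caps): Unit 3A 196,917.45; Unit 2A 3,712,906.07; Unit G1 2,456,867.22; Unit 5B 784,909.26.
Capped: Unit 2A ($1,967,850), Unit 5B ($604,400); residual $4,579,350 reallocated over remaining metered usage 2,884.
Redistributed shares: Unit 3A 339,799.20 → $339,800; Unit G1 4,239,550.80 → $4,239,550.

Unit 3A: $339,800; Unit 2A: $1,967,850; Unit G1: $4,239,550; Unit 5B: $604,400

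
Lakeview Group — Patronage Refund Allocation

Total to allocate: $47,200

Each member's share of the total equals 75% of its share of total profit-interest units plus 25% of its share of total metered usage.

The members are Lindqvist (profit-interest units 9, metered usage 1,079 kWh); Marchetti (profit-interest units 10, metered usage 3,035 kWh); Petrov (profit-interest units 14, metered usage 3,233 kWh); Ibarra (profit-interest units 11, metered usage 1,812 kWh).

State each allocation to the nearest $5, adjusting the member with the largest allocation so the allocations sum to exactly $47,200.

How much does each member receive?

Lindqvist: $8,630 · Marchetti: $11,955 · Petrov: $15,430 · Ibarra: $11,185

Profit-interest units total 44; metered usage total 9,159.
Combined weights (75% profit-interest units + 25% metered usage): Lindqvist 0.1829; Marchetti 0.2533; Petrov 0.3269; Ibarra 0.2370.
Raw shares: Lindqvist 8,631.04; Marchetti 11,955.60; Petrov 15,428.87; Ibarra 11,184.49.
Rounded to nearest $5: Lindqvist $8,630; Marchetti $11,955; Petrov $15,430; Ibarra $11,185. Sum = $47,200.
No rounding difference to absorb.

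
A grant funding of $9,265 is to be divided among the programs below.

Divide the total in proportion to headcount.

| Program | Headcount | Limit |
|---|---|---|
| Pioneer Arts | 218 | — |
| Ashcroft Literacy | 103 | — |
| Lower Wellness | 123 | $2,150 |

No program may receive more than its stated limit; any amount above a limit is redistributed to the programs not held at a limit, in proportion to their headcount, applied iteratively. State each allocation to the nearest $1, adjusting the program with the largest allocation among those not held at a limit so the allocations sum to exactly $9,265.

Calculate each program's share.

Pioneer Arts: $4,832 | Ashcroft Literacy: $2,283 | Lower Wellness: $2,150

Headcount total: 444.
Unconstrained shares: Pioneer Arts 4,549.03; Ashcroft Literacy 2,149.31; Lower Wellness 2,566.66.
Held at cap: Lower Wellness ($2,150); balance $7,115 reallocated over remaining headcount 321.
Shares after redistribution: Pioneer Arts 4,831.99 → $4,832; Ashcroft Literacy 2,283.01 → $2,283.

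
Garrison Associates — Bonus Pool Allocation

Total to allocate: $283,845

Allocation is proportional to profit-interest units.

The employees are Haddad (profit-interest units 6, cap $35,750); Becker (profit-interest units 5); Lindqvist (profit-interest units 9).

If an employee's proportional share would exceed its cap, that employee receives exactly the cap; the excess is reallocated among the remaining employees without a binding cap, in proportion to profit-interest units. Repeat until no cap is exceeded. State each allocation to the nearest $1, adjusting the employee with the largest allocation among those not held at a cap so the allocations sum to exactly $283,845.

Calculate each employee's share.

Haddad: $35,750 · Becker: $88,605 · Lindqvist: $159,490

Profit-interest units total: 20.
Proportional shares (ignoring caps): Haddad 85,153.50; Becker 70,961.25; Lindqvist 127,730.25.
Held at cap: Haddad ($35,750); residual $248,095 reallocated over remaining profit-interest units 14.
Redistributed shares: Becker 88,605.36 → $88,605; Lindqvist 159,489.64 → $159,490.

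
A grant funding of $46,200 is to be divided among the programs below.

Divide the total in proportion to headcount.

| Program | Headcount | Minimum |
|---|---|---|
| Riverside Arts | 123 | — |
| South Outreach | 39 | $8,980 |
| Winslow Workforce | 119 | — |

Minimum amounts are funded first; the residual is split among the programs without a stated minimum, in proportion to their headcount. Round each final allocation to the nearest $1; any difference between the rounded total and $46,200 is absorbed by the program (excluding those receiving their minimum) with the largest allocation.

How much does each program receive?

Fund the minimums — South Outreach $8,980. Balance $37,220.
Balance split over remaining headcount 242: Riverside Arts 18,917.60 → $18,918; Winslow Workforce 18,302.40 → $18,302.

Riverside Arts: $18,918 | South Outreach: $8,980 | Winslow Workforce: $18,302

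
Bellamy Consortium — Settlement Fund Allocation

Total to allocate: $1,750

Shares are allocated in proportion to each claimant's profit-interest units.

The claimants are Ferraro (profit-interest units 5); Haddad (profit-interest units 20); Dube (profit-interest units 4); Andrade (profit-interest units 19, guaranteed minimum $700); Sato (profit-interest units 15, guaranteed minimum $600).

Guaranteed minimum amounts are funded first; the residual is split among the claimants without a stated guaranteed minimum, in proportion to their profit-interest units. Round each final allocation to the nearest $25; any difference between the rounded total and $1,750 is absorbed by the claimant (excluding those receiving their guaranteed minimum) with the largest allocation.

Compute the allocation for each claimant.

Ferraro: $75; Haddad: $325; Dube: $50; Andrade: $700; Sato: $600

Guaranteed amounts: Andrade $700; Sato $600. Residual $450.
Residual split over remaining profit-interest units 29: Ferraro 77.59 → $75; Haddad 310.34 → $300; Dube 62.07 → $50.
Rounding difference +$25 applied to Haddad → $325.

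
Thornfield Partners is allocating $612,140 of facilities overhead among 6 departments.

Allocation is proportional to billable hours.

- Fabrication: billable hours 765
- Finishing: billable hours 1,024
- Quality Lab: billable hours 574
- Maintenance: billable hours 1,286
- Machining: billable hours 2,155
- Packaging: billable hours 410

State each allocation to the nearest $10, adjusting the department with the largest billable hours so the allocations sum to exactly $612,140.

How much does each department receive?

Combined billable hours = 6,214.
Pro-rata amounts: Fabrication 765/6,214 × $612,140 = 75,360.01; Finishing 1,024/6,214 × $612,140 = 100,874.05; Quality Lab 574/6,214 × $612,140 = 56,544.63; Maintenance 1,286/6,214 × $612,140 = 126,683.62; Machining 2,155/6,214 × $612,140 = 212,288.65; Packaging 410/6,214 × $612,140 = 40,389.02.
After rounding ($10): Fabrication $75,360; Finishing $100,870; Quality Lab $56,540; Maintenance $126,680; Machining $212,290; Packaging $40,390. Sum = $612,130.
Difference $612,140 − $612,130 = +$10 applied to largest billable hours (Machining): Machining becomes $212,300.

Fabrication: $75,360; Finishing: $100,870; Quality Lab: $56,540; Maintenance: $126,680; Machining: $212,300; Packaging: $40,390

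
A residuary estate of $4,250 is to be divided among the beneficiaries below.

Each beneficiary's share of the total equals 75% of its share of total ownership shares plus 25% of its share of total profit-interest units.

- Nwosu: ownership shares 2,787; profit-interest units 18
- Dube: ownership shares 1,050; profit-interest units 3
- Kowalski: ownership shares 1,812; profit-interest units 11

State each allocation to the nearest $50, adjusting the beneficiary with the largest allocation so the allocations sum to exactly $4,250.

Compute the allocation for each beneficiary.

Nwosu: $2,150 | Dube: $700 | Kowalski: $1,400

Totals — ownership shares 5,649, profit-interest units 32.
Combined weights (75% ownership shares + 25% profit-interest units): Nwosu 0.5106; Dube 0.1628; Kowalski 0.3265.
Unrounded shares: Nwosu 2,170.25; Dube 692.08; Kowalski 1,387.67.
Rounded to nearest $50: Nwosu $2,150; Dube $700; Kowalski $1,400. Sum = $4,250.
No rounding difference to absorb.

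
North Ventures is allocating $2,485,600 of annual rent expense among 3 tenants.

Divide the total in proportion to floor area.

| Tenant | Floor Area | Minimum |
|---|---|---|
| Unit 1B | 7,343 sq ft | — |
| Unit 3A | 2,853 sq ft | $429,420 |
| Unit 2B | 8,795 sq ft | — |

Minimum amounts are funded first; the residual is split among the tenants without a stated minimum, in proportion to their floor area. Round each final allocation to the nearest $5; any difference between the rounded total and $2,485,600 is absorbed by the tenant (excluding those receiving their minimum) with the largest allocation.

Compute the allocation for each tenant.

Minimums first: Unit 3A $429,420. Residual $2,056,180.
Residual split over remaining floor area 16,138: Unit 1B 935,588.66 → $935,590; Unit 2B 1,120,591.34 → $1,120,590.

Unit 1B: $935,590 · Unit 3A: $429,420 · Unit 2B: $1,120,590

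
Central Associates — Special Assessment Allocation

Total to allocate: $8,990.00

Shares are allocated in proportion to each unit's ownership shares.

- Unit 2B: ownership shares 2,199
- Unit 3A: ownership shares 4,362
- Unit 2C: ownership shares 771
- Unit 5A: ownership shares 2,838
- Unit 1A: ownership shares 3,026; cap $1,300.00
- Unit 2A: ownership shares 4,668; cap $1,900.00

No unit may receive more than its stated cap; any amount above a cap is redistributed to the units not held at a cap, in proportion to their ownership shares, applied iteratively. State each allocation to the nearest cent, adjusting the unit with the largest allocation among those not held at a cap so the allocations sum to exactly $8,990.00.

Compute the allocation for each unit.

Unit 2B: $1,251.94; Unit 3A: $2,483.38; Unit 2C: $438.95; Unit 5A: $1,615.73; Unit 1A: $1,300.00; Unit 2A: $1,900.00

Total ownership shares = 17,864.
Pro-rata shares before constraints: Unit 2B 1,106.6396; Unit 3A 2,195.1623; Unit 2C 388.0032; Unit 5A 1,428.2143; Unit 1A 1,522.8247; Unit 2A 2,349.1558.
Held at cap: Unit 1A ($1,300.00), Unit 2A ($1,900.00); residual $5,790.00 reallocated over remaining ownership shares 10,170.
Redistributed shares: Unit 2B 1,251.9381 → $1,251.94; Unit 3A 2,483.3805 → $2,483.38; Unit 2C 438.9469 → $438.95; Unit 5A 1,615.7345 → $1,615.73.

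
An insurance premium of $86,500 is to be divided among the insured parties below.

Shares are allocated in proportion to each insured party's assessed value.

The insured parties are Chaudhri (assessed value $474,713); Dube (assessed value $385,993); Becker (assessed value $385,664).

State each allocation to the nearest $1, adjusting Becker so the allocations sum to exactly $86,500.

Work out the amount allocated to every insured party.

Total assessed value = 1,246,370.
Raw shares: Chaudhri 474,713/1,246,370 × $86,500 = 32,945.81; Dube 385,993/1,246,370 × $86,500 = 26,788.51; Becker 385,664/1,246,370 × $86,500 = 26,765.68.
After rounding ($1): Chaudhri $32,946; Dube $26,789; Becker $26,766. Sum = $86,501.
Difference $86,500 − $86,501 = −$1 applied to Becker: Becker becomes $26,765.

Chaudhri: $32,946 | Dube: $26,789 | Becker: $26,765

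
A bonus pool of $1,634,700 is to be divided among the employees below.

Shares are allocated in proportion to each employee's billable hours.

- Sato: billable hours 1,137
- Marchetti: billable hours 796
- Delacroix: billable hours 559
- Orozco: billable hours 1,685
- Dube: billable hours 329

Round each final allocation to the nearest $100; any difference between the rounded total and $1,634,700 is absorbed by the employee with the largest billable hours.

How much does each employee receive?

Combined billable hours = 4,506.
Raw shares: Sato 1,137/4,506 × $1,634,700 = 412,484.22; Marchetti 796/4,506 × $1,634,700 = 288,775.23; Delacroix 559/4,506 × $1,634,700 = 202,795.67; Orozco 1,685/4,506 × $1,634,700 = 611,289.28; Dube 329/4,506 × $1,634,700 = 119,355.59.
After rounding ($100): Sato $412,500; Marchetti $288,800; Delacroix $202,800; Orozco $611,300; Dube $119,400. Sum = $1,634,800.
Difference $1,634,700 − $1,634,800 = −$100 applied to largest billable hours (Orozco): Orozco becomes $611,200.

Sato: $412,500 · Marchetti: $288,800 · Delacroix: $202,800 · Orozco: $611,200 · Dube: $119,400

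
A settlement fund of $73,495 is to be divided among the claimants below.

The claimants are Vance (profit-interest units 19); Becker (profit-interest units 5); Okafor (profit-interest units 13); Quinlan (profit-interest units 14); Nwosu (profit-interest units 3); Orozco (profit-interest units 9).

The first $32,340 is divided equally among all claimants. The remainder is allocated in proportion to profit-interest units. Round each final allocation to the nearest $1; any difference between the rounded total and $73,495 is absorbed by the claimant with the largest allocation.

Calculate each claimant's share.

Vance: $17,802; Becker: $8,656; Okafor: $13,882; Quinlan: $14,536; Nwosu: $7,350; Orozco: $11,269

Equal tier: $32,340 ÷ 6 = $5,390 apiece.
Remainder $41,155 by profit-interest units (total 63): Vance 12,411.83 → $12,412; Becker 3,266.27 → $3,266; Okafor 8,492.30 → $8,492; Quinlan 9,145.56 → $9,146; Nwosu 1,959.76 → $1,960; Orozco 5,879.29 → $5,879.
Totals: Vance $5,390 + $12,412 = $17,802; Becker $5,390 + $3,266 = $8,656; Okafor $5,390 + $8,492 = $13,882; Quinlan $5,390 + $9,146 = $14,536; Nwosu $5,390 + $1,960 = $7,350; Orozco $5,390 + $5,879 = $11,269.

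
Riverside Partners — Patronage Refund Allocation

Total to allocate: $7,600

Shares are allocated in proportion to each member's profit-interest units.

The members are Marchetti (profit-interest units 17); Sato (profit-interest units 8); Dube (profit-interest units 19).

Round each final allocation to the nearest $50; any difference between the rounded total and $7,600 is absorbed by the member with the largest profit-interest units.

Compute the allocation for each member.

Marchetti: $2,950 | Sato: $1,400 | Dube: $3,250

Combined profit-interest units = 17 + 8 + 19 = 44.
Raw shares: Marchetti 2,936.36; Sato 1,381.82; Dube 3,281.82.
Rounded to nearest $50: Marchetti $2,950; Sato $1,400; Dube $3,300. Sum = $7,650.
Difference $7,600 − $7,650 = −$50 applied to largest profit-interest units (Dube): Dube becomes $3,250.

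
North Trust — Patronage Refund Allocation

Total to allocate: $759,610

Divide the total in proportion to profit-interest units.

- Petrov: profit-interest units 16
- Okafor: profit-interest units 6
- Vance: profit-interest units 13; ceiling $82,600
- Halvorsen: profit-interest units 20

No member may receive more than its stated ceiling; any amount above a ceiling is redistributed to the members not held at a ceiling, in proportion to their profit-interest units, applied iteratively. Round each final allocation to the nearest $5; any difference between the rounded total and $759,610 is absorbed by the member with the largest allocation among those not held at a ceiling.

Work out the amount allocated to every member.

Petrov: $257,910 · Okafor: $96,715 · Vance: $82,600 · Halvorsen: $322,385

Profit-interest units total: 55.
Unconstrained shares: Petrov 220,977.45; Okafor 82,866.55; Vance 179,544.18; Halvorsen 276,221.82.
Held at cap: Vance ($82,600); balance $677,010 reallocated over remaining profit-interest units 42.
Remaining shares: Petrov 257,908.57 → $257,910; Okafor 96,715.71 → $96,715; Halvorsen 322,385.71 → $322,385.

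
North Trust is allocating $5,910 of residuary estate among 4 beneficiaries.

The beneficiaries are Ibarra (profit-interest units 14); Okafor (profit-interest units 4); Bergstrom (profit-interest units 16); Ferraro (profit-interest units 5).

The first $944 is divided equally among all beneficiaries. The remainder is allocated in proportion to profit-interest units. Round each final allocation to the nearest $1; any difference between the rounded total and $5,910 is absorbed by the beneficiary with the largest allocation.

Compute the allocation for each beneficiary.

First tranche $944 split equally: $236 each.
Remainder $4,966 by profit-interest units (total 39): Ibarra 1,782.67 → $1,783; Okafor 509.33 → $509; Bergstrom 2,037.33 → $2,037; Ferraro 636.67 → $637.
Totals: Ibarra $236 + $1,783 = $2,019; Okafor $236 + $509 = $745; Bergstrom $236 + $2,037 = $2,273; Ferraro $236 + $637 = $873.

Ibarra: $2,019; Okafor: $745; Bergstrom: $2,273; Ferraro: $873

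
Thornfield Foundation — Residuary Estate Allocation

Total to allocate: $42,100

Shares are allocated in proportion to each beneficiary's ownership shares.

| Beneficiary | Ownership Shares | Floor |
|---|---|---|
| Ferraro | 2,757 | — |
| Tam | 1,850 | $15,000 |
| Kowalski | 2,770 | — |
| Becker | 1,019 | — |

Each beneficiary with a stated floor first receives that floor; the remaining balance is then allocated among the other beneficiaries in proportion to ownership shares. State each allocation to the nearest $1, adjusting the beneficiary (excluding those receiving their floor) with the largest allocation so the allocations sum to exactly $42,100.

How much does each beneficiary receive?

Minimums first: Tam $15,000. Balance $27,100.
Balance split over remaining ownership shares 6,546: Ferraro 11,413.79 → $11,414; Kowalski 11,467.61 → $11,468; Becker 4,218.59 → $4,219.
Rounding difference −$1 applied to Kowalski → $11,467.

Ferraro: $11,414 · Tam: $15,000 · Kowalski: $11,467 · Becker: $4,219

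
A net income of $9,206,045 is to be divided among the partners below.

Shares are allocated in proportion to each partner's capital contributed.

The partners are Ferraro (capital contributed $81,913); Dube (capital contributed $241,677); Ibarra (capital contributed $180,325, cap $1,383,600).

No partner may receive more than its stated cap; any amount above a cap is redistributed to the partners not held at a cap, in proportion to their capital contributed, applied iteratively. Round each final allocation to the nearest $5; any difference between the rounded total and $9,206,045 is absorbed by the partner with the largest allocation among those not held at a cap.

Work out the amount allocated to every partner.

Sum of capital contributed: 503,915.
Proportional shares (ignoring caps): Ferraro 1,496,472.15; Dube 4,415,207.60; Ibarra 3,294,365.25.
Cap binds for Ibarra ($1,383,600); remaining pool $7,822,445 reallocated over remaining capital contributed 323,590.
Redistributed shares: Ferraro 1,980,159.89 → $1,980,160; Dube 5,842,285.11 → $5,842,285.

Ferraro: $1,980,160 | Dube: $5,842,285 | Ibarra: $1,383,600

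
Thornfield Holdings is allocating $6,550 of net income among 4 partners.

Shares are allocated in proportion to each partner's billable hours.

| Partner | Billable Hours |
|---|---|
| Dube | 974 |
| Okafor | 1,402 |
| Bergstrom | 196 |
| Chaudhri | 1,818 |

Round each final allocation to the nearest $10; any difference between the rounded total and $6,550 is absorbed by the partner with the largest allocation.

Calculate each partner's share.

Dube: $1,450 · Okafor: $2,090 · Bergstrom: $290 · Chaudhri: $2,720

Billable hours total: 4,390.
Proportional shares: Dube 974/4,390 × $6,550 = 1,453.23; Okafor 1,402/4,390 × $6,550 = 2,091.82; Bergstrom 196/4,390 × $6,550 = 292.44; Chaudhri 1,818/4,390 × $6,550 = 2,712.51.
At nearest $10: Dube $1,450; Okafor $2,090; Bergstrom $290; Chaudhri $2,710. Sum = $6,540.
Difference $6,550 − $6,540 = +$10 applied to largest allocation (Chaudhri): Chaudhri becomes $2,720.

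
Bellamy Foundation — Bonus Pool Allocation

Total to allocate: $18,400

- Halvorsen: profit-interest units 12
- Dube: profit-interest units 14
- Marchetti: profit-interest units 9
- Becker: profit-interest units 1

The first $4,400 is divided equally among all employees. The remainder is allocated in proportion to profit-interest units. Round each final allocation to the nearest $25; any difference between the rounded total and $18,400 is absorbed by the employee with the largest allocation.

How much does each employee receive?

Halvorsen: $5,775 | Dube: $6,525 | Marchetti: $4,600 | Becker: $1,500

$4,400 shared equally gives $1,100 per employee.
Remainder $14,000 by profit-interest units (total 36): Halvorsen 4,666.67 → $4,675; Dube 5,444.44 → $5,450; Marchetti 3,500.00 → $3,500; Becker 388.89 → $400.
Rounding difference −$25 on remainder applied to Dube.
Totals: Halvorsen $1,100 + $4,675 = $5,775; Dube $1,100 + $5,425 = $6,525; Marchetti $1,100 + $3,500 = $4,600; Becker $1,100 + $400 = $1,500.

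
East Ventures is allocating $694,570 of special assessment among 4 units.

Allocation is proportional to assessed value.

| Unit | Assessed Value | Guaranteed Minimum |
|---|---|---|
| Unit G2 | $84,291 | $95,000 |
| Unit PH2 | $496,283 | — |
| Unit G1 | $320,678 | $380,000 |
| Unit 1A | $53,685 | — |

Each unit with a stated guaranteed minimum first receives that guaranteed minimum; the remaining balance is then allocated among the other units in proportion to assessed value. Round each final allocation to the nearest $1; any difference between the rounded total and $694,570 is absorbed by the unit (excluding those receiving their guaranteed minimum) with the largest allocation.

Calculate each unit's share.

Fund the minimums — Unit G2 $95,000; Unit G1 $380,000. Balance $219,570.
Balance split over remaining assessed value 549,968: Unit PH2 198,136.72 → $198,137; Unit 1A 21,433.28 → $21,433.

Unit G2: $95,000 · Unit PH2: $198,137 · Unit G1: $380,000 · Unit 1A: $21,433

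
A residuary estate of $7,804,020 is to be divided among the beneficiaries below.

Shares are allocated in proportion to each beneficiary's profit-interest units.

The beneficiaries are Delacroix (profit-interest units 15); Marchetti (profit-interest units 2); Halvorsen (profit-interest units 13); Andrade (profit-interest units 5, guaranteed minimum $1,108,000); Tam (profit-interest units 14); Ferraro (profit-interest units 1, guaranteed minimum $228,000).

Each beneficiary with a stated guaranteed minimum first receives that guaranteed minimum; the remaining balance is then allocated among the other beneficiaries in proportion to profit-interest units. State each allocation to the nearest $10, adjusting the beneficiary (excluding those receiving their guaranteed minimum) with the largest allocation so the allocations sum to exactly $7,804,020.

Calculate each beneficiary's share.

Delacroix: $2,205,000 · Marchetti: $294,000 · Halvorsen: $1,911,010 · Andrade: $1,108,000 · Tam: $2,058,010 · Ferraro: $228,000

Guaranteed amounts: Andrade $1,108,000; Ferraro $228,000. Residual $6,468,020.
Residual split over remaining profit-interest units 44: Delacroix 2,205,006.82 → $2,205,010; Marchetti 294,000.91 → $294,000; Halvorsen 1,911,005.91 → $1,911,010; Tam 2,058,006.36 → $2,058,010.
Rounding difference −$10 applied to Delacroix → $2,205,000.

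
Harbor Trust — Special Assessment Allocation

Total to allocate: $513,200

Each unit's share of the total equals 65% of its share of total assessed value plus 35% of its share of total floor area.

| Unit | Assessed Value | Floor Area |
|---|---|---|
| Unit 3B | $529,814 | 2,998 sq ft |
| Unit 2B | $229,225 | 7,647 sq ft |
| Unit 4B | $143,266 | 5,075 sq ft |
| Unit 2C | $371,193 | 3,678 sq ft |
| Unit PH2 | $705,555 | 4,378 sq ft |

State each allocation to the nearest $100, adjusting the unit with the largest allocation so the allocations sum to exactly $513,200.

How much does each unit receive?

Unit 3B: $112,000 · Unit 2B: $96,400 · Unit 4B: $62,500 · Unit 2C: $90,400 · Unit PH2: $151,900

Assessed value total 1,979,053; floor area total 23,776.
Composite weights (65% assessed value + 35% floor area): Unit 3B 0.2181; Unit 2B 0.1879; Unit 4B 0.1218; Unit 2C 0.1761; Unit PH2 0.2962.
Raw shares: Unit 3B 111,951.91; Unit 2B 96,407.72; Unit 4B 62,488.24; Unit 2C 90,352.67; Unit PH2 151,999.46.
At nearest $100: Unit 3B $112,000; Unit 2B $96,400; Unit 4B $62,500; Unit 2C $90,400; Unit PH2 $152,000. Sum = $513,300.
Difference $513,200 − $513,300 = −$100 applied to largest allocation (Unit PH2): Unit PH2 becomes $151,900.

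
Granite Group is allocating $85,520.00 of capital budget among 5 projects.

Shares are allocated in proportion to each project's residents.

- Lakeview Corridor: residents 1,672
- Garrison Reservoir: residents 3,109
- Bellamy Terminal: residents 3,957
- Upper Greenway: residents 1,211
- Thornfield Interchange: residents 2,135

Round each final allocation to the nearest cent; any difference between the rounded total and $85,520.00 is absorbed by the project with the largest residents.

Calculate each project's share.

Total residents = 1,672 + 3,109 + 3,957 + 1,211 + 2,135 = 12,084.
Pro-rata amounts: Lakeview Corridor 11,832.9560; Garrison Reservoir 22,002.7872; Bellamy Terminal 28,004.1907; Upper Greenway 8,570.4005; Thornfield Interchange 15,109.6657.
At nearest cent: Lakeview Corridor $11,832.96; Garrison Reservoir $22,002.79; Bellamy Terminal $28,004.19; Upper Greenway $8,570.40; Thornfield Interchange $15,109.67. Sum = $85,520.01.
Difference $85,520.00 − $85,520.01 = −$0.01 applied to largest residents (Bellamy Terminal): Bellamy Terminal becomes $28,004.18.

Lakeview Corridor: $11,832.96; Garrison Reservoir: $22,002.79; Bellamy Terminal: $28,004.18; Upper Greenway: $8,570.40; Thornfield Interchange: $15,109.67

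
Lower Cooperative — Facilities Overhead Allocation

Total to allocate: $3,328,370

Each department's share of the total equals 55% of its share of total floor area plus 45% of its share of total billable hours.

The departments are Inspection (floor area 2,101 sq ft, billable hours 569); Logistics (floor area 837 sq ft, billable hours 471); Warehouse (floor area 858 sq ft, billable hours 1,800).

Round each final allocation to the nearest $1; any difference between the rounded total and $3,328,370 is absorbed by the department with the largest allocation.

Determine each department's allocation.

Inspection: $1,313,278; Logistics: $652,037; Warehouse: $1,363,055

Floor area total 3,796; billable hours total 2,840.
Combined weights (55% floor area + 45% billable hours): Inspection 0.3946; Logistics 0.1959; Warehouse 0.4095.
Proportional shares: Inspection 1,313,278.25; Logistics 652,036.58; Warehouse 1,363,055.17.
Rounded to nearest $1: Inspection $1,313,278; Logistics $652,037; Warehouse $1,363,055. Sum = $3,328,370.
No rounding difference to absorb.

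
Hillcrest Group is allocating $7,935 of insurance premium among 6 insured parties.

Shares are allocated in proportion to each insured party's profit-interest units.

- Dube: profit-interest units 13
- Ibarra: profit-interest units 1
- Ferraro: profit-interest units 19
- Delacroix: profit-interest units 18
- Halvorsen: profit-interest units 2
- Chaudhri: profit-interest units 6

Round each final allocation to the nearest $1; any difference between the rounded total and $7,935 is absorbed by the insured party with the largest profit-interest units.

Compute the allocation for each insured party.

Total profit-interest units = 59.
Raw shares: Dube 13/59 × $7,935 = 1,748.39; Ibarra 1/59 × $7,935 = 134.49; Ferraro 19/59 × $7,935 = 2,555.34; Delacroix 18/59 × $7,935 = 2,420.85; Halvorsen 2/59 × $7,935 = 268.98; Chaudhri 6/59 × $7,935 = 806.95.
At nearest $1: Dube $1,748; Ibarra $134; Ferraro $2,555; Delacroix $2,421; Halvorsen $269; Chaudhri $807. Sum = $7,934.
Difference $7,935 − $7,934 = +$1 applied to largest profit-interest units (Ferraro): Ferraro becomes $2,556.

Dube: $1,748 · Ibarra: $134 · Ferraro: $2,556 · Delacroix: $2,421 · Halvorsen: $269 · Chaudhri: $807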